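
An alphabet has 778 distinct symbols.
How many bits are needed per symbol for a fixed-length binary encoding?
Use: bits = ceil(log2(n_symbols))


log2(778) = 9.6036
Bracket: 2^9 = 512 < 778 <= 2^10 = 1024
So ceil(log2(778)) = 10

bits = ceil(log2(778)) = ceil(9.6036) = 10 bits


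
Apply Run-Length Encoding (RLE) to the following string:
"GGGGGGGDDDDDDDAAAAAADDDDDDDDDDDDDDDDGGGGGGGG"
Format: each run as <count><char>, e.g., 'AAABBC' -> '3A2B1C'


Scanning runs left to right:
  i=0: run of 'G' x 7 -> '7G'
  i=7: run of 'D' x 7 -> '7D'
  i=14: run of 'A' x 6 -> '6A'
  i=20: run of 'D' x 16 -> '16D'
  i=36: run of 'G' x 8 -> '8G'

RLE = 7G7D6A16D8G


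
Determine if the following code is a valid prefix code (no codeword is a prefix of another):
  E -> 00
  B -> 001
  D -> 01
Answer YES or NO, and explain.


Checking each pair (does one codeword prefix another?):
  E='00' vs B='001': prefix -- VIOLATION

NO -- this is NOT a valid prefix code. E (00) is a prefix of B (001).


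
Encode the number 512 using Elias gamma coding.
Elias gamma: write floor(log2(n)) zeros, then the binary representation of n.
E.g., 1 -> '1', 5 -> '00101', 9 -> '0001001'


num_bits = floor(log2(512)) + 1 = 10
leading_zeros = num_bits - 1 = 9
binary(512) = 1000000000

Elias gamma(512) = '000000000' + '1000000000' = 0000000001000000000 (19 bits)


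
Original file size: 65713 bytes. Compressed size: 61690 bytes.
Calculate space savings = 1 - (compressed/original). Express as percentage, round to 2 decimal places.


ratio = compressed/original = 61690/65713 = 0.938779
savings = 1 - ratio = 1 - 0.938779 = 0.061221
as a percentage: 0.061221 * 100 = 6.12%

Space savings = 1 - 61690/65713 = 6.12%


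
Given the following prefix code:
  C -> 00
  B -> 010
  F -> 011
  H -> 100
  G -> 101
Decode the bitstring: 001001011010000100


Decoding step by step:
Bits 00 -> C
Bits 100 -> H
Bits 101 -> G
Bits 101 -> G
Bits 00 -> C
Bits 00 -> C
Bits 100 -> H


Decoded message: CHGGCCH


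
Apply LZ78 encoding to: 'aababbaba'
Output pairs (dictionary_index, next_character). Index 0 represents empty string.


LZ78 encoding steps:
Dictionary: {0: ''}
Step 1: w='' (idx 0), next='a' -> output (0, 'a'), add 'a' as idx 1
Step 2: w='a' (idx 1), next='b' -> output (1, 'b'), add 'ab' as idx 2
Step 3: w='ab' (idx 2), next='b' -> output (2, 'b'), add 'abb' as idx 3
Step 4: w='ab' (idx 2), next='a' -> output (2, 'a'), add 'aba' as idx 4


Encoded: [(0, 'a'), (1, 'b'), (2, 'b'), (2, 'a')]


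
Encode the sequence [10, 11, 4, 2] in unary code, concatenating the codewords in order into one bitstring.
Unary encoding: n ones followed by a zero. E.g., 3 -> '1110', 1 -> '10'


Encode each number as n ones followed by a terminating 0:
  10 -> 11111111110 (11 bits)
  11 -> 111111111110 (12 bits)
  4 -> 11110 (5 bits)
  2 -> 110 (3 bits)
Total length = 11 + 12 + 5 + 3 = 31 bits.

Unary([10, 11, 4, 2]) = 1111111111011111111111011110110 (31 bits)


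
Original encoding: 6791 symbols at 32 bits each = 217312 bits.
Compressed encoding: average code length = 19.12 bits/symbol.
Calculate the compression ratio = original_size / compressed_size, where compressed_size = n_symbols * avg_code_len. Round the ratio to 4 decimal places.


original_size = n_symbols * orig_bits = 6791 * 32 = 217312 bits
compressed_size = n_symbols * avg_code_len = 6791 * 19.12 = 129843.92 bits
ratio = original_size / compressed_size = 217312 / 129843.92 = 1.6736

Compression ratio = 1.6736


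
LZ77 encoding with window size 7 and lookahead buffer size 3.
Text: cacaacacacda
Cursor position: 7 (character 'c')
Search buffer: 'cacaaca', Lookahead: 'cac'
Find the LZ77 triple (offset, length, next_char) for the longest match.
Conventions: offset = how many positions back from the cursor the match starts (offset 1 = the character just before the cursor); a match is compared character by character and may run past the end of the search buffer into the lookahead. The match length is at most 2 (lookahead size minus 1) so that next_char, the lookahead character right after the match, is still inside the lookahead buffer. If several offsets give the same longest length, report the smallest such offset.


Try each offset into the search buffer:
  offset=1 (pos 6, char 'a'): match length 0
  offset=2 (pos 5, char 'c'): match length 2
  offset=3 (pos 4, char 'a'): match length 0
  offset=4 (pos 3, char 'a'): match length 0
  offset=5 (pos 2, char 'c'): match length 2
  offset=6 (pos 1, char 'a'): match length 0
  offset=7 (pos 0, char 'c'): match length 2
Longest match has length 2, found at offsets 2, 5, 7; take the smallest, offset 2.
next_char = character at position 7 + 2 = 9 -> 'c'

Best match: offset=2, length=2 (matching 'ca' starting at position 5)
LZ77 triple: (2, 2, 'c')


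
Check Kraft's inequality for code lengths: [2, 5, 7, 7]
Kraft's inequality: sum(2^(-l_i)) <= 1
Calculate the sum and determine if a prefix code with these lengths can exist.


Sum = 2^(-2) + 2^(-5) + 2^(-7) + 2^(-7)
    = 0.25 + 0.03125 + 0.0078125 + 0.0078125
    = 38/128 = 0.296875
Since 0.296875 <= 1, Kraft's inequality IS satisfied.
A prefix code with these lengths CAN exist.

Kraft sum = 0.296875. Satisfied.


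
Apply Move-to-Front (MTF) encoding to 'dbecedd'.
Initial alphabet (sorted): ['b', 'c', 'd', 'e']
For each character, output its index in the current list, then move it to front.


MTF encoding:
'd': index 2 in ['b', 'c', 'd', 'e'] -> ['d', 'b', 'c', 'e']
'b': index 1 in ['d', 'b', 'c', 'e'] -> ['b', 'd', 'c', 'e']
'e': index 3 in ['b', 'd', 'c', 'e'] -> ['e', 'b', 'd', 'c']
'c': index 3 in ['e', 'b', 'd', 'c'] -> ['c', 'e', 'b', 'd']
'e': index 1 in ['c', 'e', 'b', 'd'] -> ['e', 'c', 'b', 'd']
'd': index 3 in ['e', 'c', 'b', 'd'] -> ['d', 'e', 'c', 'b']
'd': index 0 in ['d', 'e', 'c', 'b'] -> ['d', 'e', 'c', 'b']


Output: [2, 1, 3, 3, 1, 3, 0]


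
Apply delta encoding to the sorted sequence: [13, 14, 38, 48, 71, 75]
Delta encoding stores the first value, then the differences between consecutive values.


First value: 13
Deltas:
  14 - 13 = 1
  38 - 14 = 24
  48 - 38 = 10
  71 - 48 = 23
  75 - 71 = 4


Delta encoded: [13, 1, 24, 10, 23, 4]


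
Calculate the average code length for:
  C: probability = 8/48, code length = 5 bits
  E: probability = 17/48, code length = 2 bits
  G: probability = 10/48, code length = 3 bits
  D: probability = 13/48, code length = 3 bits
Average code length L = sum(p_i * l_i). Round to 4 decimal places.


Weighted contributions p_i * l_i:
  C: (8/48) * 5 = 40/48
  E: (17/48) * 2 = 34/48
  G: (10/48) * 3 = 30/48
  D: (13/48) * 3 = 39/48
Sum = (40 + 34 + 30 + 39)/48 = 143/48

L = 143/48 = 2.9792 bits/symbol


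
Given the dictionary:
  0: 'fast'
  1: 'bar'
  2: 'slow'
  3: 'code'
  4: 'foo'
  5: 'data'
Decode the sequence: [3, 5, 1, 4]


Look up each index in the dictionary:
  3 -> 'code'
  5 -> 'data'
  1 -> 'bar'
  4 -> 'foo'

Decoded: "code data bar foo"


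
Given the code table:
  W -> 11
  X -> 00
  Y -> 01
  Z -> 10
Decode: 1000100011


Decoding:
10 -> Z
00 -> X
10 -> Z
00 -> X
11 -> W


Result: ZXZXW


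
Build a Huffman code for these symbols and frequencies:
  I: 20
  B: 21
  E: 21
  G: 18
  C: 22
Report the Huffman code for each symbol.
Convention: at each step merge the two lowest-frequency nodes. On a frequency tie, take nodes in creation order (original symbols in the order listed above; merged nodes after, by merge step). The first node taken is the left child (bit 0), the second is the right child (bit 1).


Huffman tree construction:
Step 1: Merge G(18) + I(20) = 38
Step 2: Merge B(21) + E(21) = 42
Step 3: Merge C(22) + (G+I)(38) = 60
Step 4: Merge (B+E)(42) + (C+(G+I))(60) = 102
Read each symbol's code off the tree from the root (left child = 0, right child = 1).

Codes:
  I: 111 (length 3)
  B: 00 (length 2)
  E: 01 (length 2)
  G: 110 (length 3)
  C: 10 (length 2)
Average code length: 242/102 = 2.3725 bits/symbol


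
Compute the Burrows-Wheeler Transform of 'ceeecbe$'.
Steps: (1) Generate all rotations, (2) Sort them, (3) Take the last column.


Rotations (sorted):
  0: $ceeecbe -> last char: e
  1: be$ceeec -> last char: c
  2: cbe$ceee -> last char: e
  3: ceeecbe$ -> last char: $
  4: e$ceeecb -> last char: b
  5: ecbe$cee -> last char: e
  6: eecbe$ce -> last char: e
  7: eeecbe$c -> last char: c


BWT = ece$beec


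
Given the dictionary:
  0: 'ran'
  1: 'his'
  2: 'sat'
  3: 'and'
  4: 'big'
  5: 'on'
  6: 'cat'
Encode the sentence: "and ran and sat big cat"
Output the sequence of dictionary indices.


Look up each word in the dictionary:
  'and' -> 3
  'ran' -> 0
  'and' -> 3
  'sat' -> 2
  'big' -> 4
  'cat' -> 6

Encoded: [3, 0, 3, 2, 4, 6]


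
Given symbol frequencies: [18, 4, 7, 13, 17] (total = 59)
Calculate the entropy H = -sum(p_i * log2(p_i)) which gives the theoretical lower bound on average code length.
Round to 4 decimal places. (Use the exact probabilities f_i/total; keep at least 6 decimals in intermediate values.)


Per-symbol terms -p_i * log2(p_i) with p_i = f_i/59:
  p = 18/59 = 0.305085: log2(p) = -1.712718, -p*log2(p) = 0.522524
  p = 4/59 = 0.067797: log2(p) = -3.882643, -p*log2(p) = 0.263230
  p = 7/59 = 0.118644: log2(p) = -3.075288, -p*log2(p) = 0.364865
  p = 13/59 = 0.220339: log2(p) = -2.182203, -p*log2(p) = 0.480824
  p = 17/59 = 0.288136: log2(p) = -1.795180, -p*log2(p) = 0.517255
H = 0.522524 + 0.263230 + 0.364865 + 0.480824 + 0.517255 = 2.148698

H = 2.1487 bits/symbol


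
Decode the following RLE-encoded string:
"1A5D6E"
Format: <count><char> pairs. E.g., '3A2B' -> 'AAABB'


Expanding each <count><char> pair:
  1A -> 'A'
  5D -> 'DDDDD'
  6E -> 'EEEEEE'

Decoded = ADDDDDEEEEEE


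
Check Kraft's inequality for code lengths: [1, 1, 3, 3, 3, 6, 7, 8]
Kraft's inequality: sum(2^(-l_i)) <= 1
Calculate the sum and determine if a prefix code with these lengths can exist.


Sum = 2^(-1) + 2^(-1) + 2^(-3) + 2^(-3) + 2^(-3) + 2^(-6) + 2^(-7) + 2^(-8)
    = 0.5 + 0.5 + 0.125 + 0.125 + 0.125 + 0.015625 + 0.0078125 + 0.00390625
    = 359/256 = 1.40234375
Since 1.40234375 > 1, Kraft's inequality is NOT satisfied.
A prefix code with these lengths CANNOT exist.

Kraft sum = 1.40234375. Not satisfied.


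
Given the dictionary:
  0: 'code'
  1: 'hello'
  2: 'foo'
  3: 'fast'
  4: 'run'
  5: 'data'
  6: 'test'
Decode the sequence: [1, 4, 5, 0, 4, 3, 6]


Look up each index in the dictionary:
  1 -> 'hello'
  4 -> 'run'
  5 -> 'data'
  0 -> 'code'
  4 -> 'run'
  3 -> 'fast'
  6 -> 'test'

Decoded: "hello run data code run fast test"


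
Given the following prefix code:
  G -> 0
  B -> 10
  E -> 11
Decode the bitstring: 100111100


Decoding step by step:
Bits 10 -> B
Bits 0 -> G
Bits 11 -> E
Bits 11 -> E
Bits 0 -> G
Bits 0 -> G


Decoded message: BGEEGG


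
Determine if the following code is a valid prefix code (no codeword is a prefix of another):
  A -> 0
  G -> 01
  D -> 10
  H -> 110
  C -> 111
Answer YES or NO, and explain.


Checking each pair (does one codeword prefix another?):
  A='0' vs G='01': prefix -- VIOLATION

NO -- this is NOT a valid prefix code. A (0) is a prefix of G (01).


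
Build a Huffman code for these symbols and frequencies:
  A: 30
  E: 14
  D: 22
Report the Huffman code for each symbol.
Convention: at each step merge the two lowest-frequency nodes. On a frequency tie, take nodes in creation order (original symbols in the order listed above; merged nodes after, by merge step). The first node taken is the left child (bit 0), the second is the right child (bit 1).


Huffman tree construction:
Step 1: Merge E(14) + D(22) = 36
Step 2: Merge A(30) + (E+D)(36) = 66
Read each symbol's code off the tree from the root (left child = 0, right child = 1).

Codes:
  A: 0 (length 1)
  E: 10 (length 2)
  D: 11 (length 2)
Average code length: 102/66 = 1.5455 bits/symbol


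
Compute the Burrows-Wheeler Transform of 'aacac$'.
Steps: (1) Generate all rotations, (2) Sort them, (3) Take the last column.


Rotations (sorted):
  0: $aacac -> last char: c
  1: aacac$ -> last char: $
  2: ac$aac -> last char: c
  3: acac$a -> last char: a
  4: c$aaca -> last char: a
  5: cac$aa -> last char: a


BWT = c$caaa


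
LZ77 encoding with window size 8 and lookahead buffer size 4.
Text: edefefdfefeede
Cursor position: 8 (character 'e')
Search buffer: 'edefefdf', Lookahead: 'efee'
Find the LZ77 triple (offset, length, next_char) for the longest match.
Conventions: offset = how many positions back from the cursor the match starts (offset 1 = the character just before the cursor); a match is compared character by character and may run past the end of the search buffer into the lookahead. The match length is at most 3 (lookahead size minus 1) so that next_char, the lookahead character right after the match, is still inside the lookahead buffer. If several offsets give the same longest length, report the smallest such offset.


Try each offset into the search buffer:
  offset=1 (pos 7, char 'f'): match length 0
  offset=2 (pos 6, char 'd'): match length 0
  offset=3 (pos 5, char 'f'): match length 0
  offset=4 (pos 4, char 'e'): match length 2
  offset=5 (pos 3, char 'f'): match length 0
  offset=6 (pos 2, char 'e'): match length 3
  offset=7 (pos 1, char 'd'): match length 0
  offset=8 (pos 0, char 'e'): match length 1
Longest match has length 3 at offset 6.
next_char = character at position 8 + 3 = 11 -> 'e'

Best match: offset=6, length=3 (matching 'efe' starting at position 2)
LZ77 triple: (6, 3, 'e')


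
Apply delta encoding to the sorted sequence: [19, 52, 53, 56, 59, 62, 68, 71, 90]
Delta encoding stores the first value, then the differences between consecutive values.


First value: 19
Deltas:
  52 - 19 = 33
  53 - 52 = 1
  56 - 53 = 3
  59 - 56 = 3
  62 - 59 = 3
  68 - 62 = 6
  71 - 68 = 3
  90 - 71 = 19


Delta encoded: [19, 33, 1, 3, 3, 3, 6, 3, 19]


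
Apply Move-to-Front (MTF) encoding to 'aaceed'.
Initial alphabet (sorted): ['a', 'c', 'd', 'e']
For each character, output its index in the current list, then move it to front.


MTF encoding:
'a': index 0 in ['a', 'c', 'd', 'e'] -> ['a', 'c', 'd', 'e']
'a': index 0 in ['a', 'c', 'd', 'e'] -> ['a', 'c', 'd', 'e']
'c': index 1 in ['a', 'c', 'd', 'e'] -> ['c', 'a', 'd', 'e']
'e': index 3 in ['c', 'a', 'd', 'e'] -> ['e', 'c', 'a', 'd']
'e': index 0 in ['e', 'c', 'a', 'd'] -> ['e', 'c', 'a', 'd']
'd': index 3 in ['e', 'c', 'a', 'd'] -> ['d', 'e', 'c', 'a']


Output: [0, 0, 1, 3, 0, 3]


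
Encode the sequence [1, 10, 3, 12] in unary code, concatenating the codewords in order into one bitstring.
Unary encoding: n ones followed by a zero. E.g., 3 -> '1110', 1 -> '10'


Encode each number as n ones followed by a terminating 0:
  1 -> 10 (2 bits)
  10 -> 11111111110 (11 bits)
  3 -> 1110 (4 bits)
  12 -> 1111111111110 (13 bits)
Total length = 2 + 11 + 4 + 13 = 30 bits.

Unary([1, 10, 3, 12]) = 101111111111011101111111111110 (30 bits)


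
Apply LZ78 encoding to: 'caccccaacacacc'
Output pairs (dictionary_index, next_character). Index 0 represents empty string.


LZ78 encoding steps:
Dictionary: {0: ''}
Step 1: w='' (idx 0), next='c' -> output (0, 'c'), add 'c' as idx 1
Step 2: w='' (idx 0), next='a' -> output (0, 'a'), add 'a' as idx 2
Step 3: w='c' (idx 1), next='c' -> output (1, 'c'), add 'cc' as idx 3
Step 4: w='cc' (idx 3), next='a' -> output (3, 'a'), add 'cca' as idx 4
Step 5: w='a' (idx 2), next='c' -> output (2, 'c'), add 'ac' as idx 5
Step 6: w='ac' (idx 5), next='a' -> output (5, 'a'), add 'aca' as idx 6
Step 7: w='cc' (idx 3), end of input -> output (3, '')


Encoded: [(0, 'c'), (0, 'a'), (1, 'c'), (3, 'a'), (2, 'c'), (5, 'a'), (3, '')]


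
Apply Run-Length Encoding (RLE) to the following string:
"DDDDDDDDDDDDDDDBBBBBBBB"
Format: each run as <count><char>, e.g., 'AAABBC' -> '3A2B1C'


Scanning runs left to right:
  i=0: run of 'D' x 15 -> '15D'
  i=15: run of 'B' x 8 -> '8B'

RLE = 15D8B


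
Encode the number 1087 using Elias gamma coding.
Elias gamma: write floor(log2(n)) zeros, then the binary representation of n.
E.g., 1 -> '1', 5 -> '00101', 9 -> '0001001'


num_bits = floor(log2(1087)) + 1 = 11
leading_zeros = num_bits - 1 = 10
binary(1087) = 10000111111

Elias gamma(1087) = '0000000000' + '10000111111' = 000000000010000111111 (21 bits)


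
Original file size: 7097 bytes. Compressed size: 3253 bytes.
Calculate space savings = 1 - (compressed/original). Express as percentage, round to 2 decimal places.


ratio = compressed/original = 3253/7097 = 0.458363
savings = 1 - ratio = 1 - 0.458363 = 0.541637
as a percentage: 0.541637 * 100 = 54.16%

Space savings = 1 - 3253/7097 = 54.16%


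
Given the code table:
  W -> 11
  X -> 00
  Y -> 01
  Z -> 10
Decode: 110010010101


Decoding:
11 -> W
00 -> X
10 -> Z
01 -> Y
01 -> Y
01 -> Y


Result: WXZYYY


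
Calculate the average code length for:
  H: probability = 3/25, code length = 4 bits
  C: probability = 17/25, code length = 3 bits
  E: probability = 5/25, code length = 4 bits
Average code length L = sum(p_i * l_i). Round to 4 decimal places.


Weighted contributions p_i * l_i:
  H: (3/25) * 4 = 12/25
  C: (17/25) * 3 = 51/25
  E: (5/25) * 4 = 20/25
Sum = (12 + 51 + 20)/25 = 83/25

L = 83/25 = 3.3200 bits/symbol


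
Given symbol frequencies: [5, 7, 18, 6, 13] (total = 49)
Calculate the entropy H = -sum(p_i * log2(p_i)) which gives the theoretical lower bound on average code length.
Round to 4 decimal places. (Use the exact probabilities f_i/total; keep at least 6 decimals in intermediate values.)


Per-symbol terms -p_i * log2(p_i) with p_i = f_i/49:
  p = 5/49 = 0.102041: log2(p) = -3.292782, -p*log2(p) = 0.335998
  p = 7/49 = 0.142857: log2(p) = -2.807355, -p*log2(p) = 0.401051
  p = 18/49 = 0.367347: log2(p) = -1.444785, -p*log2(p) = 0.530737
  p = 6/49 = 0.122449: log2(p) = -3.029747, -p*log2(p) = 0.370989
  p = 13/49 = 0.265306: log2(p) = -1.914270, -p*log2(p) = 0.507868
H = 0.335998 + 0.401051 + 0.530737 + 0.370989 + 0.507868 = 2.146643

H = 2.1466 bits/symbol


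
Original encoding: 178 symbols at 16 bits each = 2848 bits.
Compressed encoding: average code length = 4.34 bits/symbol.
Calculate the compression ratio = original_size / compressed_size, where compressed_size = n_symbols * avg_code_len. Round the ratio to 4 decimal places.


original_size = n_symbols * orig_bits = 178 * 16 = 2848 bits
compressed_size = n_symbols * avg_code_len = 178 * 4.34 = 772.52 bits
ratio = original_size / compressed_size = 2848 / 772.52 = 3.6866

Compression ratio = 3.6866


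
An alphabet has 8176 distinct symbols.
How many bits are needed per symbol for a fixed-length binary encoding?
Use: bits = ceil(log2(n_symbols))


log2(8176) = 12.9972
Bracket: 2^12 = 4096 < 8176 <= 2^13 = 8192
So ceil(log2(8176)) = 13

bits = ceil(log2(8176)) = ceil(12.9972) = 13 bits


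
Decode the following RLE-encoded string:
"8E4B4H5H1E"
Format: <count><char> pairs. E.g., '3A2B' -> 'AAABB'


Expanding each <count><char> pair:
  8E -> 'EEEEEEEE'
  4B -> 'BBBB'
  4H -> 'HHHH'
  5H -> 'HHHHH'
  1E -> 'E'

Decoded = EEEEEEEEBBBBHHHHHHHHHE


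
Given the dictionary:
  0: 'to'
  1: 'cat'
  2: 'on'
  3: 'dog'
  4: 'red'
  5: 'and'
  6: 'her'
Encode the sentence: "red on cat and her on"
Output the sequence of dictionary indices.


Look up each word in the dictionary:
  'red' -> 4
  'on' -> 2
  'cat' -> 1
  'and' -> 5
  'her' -> 6
  'on' -> 2

Encoded: [4, 2, 1, 5, 6, 2]


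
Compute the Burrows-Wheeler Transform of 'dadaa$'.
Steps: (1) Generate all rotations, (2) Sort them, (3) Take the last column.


Rotations (sorted):
  0: $dadaa -> last char: a
  1: a$dada -> last char: a
  2: aa$dad -> last char: d
  3: adaa$d -> last char: d
  4: daa$da -> last char: a
  5: dadaa$ -> last char: $


BWT = aadda$


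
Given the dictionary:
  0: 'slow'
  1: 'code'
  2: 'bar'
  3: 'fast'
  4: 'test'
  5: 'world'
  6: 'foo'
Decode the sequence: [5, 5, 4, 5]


Look up each index in the dictionary:
  5 -> 'world'
  5 -> 'world'
  4 -> 'test'
  5 -> 'world'

Decoded: "world world test world"


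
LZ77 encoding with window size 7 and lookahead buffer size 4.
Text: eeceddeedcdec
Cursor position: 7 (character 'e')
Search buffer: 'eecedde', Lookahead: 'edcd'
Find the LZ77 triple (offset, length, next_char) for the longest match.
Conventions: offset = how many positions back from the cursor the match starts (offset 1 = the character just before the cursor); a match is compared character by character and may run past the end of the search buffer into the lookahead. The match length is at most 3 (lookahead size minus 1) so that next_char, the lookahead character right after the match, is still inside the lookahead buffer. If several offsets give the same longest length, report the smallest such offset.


Try each offset into the search buffer:
  offset=1 (pos 6, char 'e'): match length 1
  offset=2 (pos 5, char 'd'): match length 0
  offset=3 (pos 4, char 'd'): match length 0
  offset=4 (pos 3, char 'e'): match length 2
  offset=5 (pos 2, char 'c'): match length 0
  offset=6 (pos 1, char 'e'): match length 1
  offset=7 (pos 0, char 'e'): match length 1
Longest match has length 2 at offset 4.
next_char = character at position 7 + 2 = 9 -> 'c'

Best match: offset=4, length=2 (matching 'ed' starting at position 3)
LZ77 triple: (4, 2, 'c')


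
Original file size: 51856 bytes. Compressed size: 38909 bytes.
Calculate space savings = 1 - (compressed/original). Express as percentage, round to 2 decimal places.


ratio = compressed/original = 38909/51856 = 0.750328
savings = 1 - ratio = 1 - 0.750328 = 0.249672
as a percentage: 0.249672 * 100 = 24.97%

Space savings = 1 - 38909/51856 = 24.97%


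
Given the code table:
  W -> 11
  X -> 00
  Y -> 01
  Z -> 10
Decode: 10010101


Decoding:
10 -> Z
01 -> Y
01 -> Y
01 -> Y


Result: ZYYY


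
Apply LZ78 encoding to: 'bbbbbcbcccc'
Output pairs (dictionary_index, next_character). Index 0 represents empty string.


LZ78 encoding steps:
Dictionary: {0: ''}
Step 1: w='' (idx 0), next='b' -> output (0, 'b'), add 'b' as idx 1
Step 2: w='b' (idx 1), next='b' -> output (1, 'b'), add 'bb' as idx 2
Step 3: w='bb' (idx 2), next='c' -> output (2, 'c'), add 'bbc' as idx 3
Step 4: w='b' (idx 1), next='c' -> output (1, 'c'), add 'bc' as idx 4
Step 5: w='' (idx 0), next='c' -> output (0, 'c'), add 'c' as idx 5
Step 6: w='c' (idx 5), next='c' -> output (5, 'c'), add 'cc' as idx 6


Encoded: [(0, 'b'), (1, 'b'), (2, 'c'), (1, 'c'), (0, 'c'), (5, 'c')]


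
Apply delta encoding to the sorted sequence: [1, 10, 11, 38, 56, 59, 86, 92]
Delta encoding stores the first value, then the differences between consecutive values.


First value: 1
Deltas:
  10 - 1 = 9
  11 - 10 = 1
  38 - 11 = 27
  56 - 38 = 18
  59 - 56 = 3
  86 - 59 = 27
  92 - 86 = 6


Delta encoded: [1, 9, 1, 27, 18, 3, 27, 6]


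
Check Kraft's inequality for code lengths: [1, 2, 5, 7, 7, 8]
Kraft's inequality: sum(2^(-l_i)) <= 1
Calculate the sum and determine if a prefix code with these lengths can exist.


Sum = 2^(-1) + 2^(-2) + 2^(-5) + 2^(-7) + 2^(-7) + 2^(-8)
    = 0.5 + 0.25 + 0.03125 + 0.0078125 + 0.0078125 + 0.00390625
    = 205/256 = 0.80078125
Since 0.80078125 <= 1, Kraft's inequality IS satisfied.
A prefix code with these lengths CAN exist.

Kraft sum = 0.80078125. Satisfied.


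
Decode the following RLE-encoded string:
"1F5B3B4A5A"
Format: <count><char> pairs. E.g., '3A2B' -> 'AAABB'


Expanding each <count><char> pair:
  1F -> 'F'
  5B -> 'BBBBB'
  3B -> 'BBB'
  4A -> 'AAAA'
  5A -> 'AAAAA'

Decoded = FBBBBBBBBAAAAAAAAA


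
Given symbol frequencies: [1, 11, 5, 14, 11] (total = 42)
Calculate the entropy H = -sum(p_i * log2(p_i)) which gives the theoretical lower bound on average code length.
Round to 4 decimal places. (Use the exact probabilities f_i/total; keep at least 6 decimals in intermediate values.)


Per-symbol terms -p_i * log2(p_i) with p_i = f_i/42:
  p = 1/42 = 0.023810: log2(p) = -5.392317, -p*log2(p) = 0.128389
  p = 11/42 = 0.261905: log2(p) = -1.932886, -p*log2(p) = 0.506232
  p = 5/42 = 0.119048: log2(p) = -3.070389, -p*log2(p) = 0.365523
  p = 14/42 = 0.333333: log2(p) = -1.584963, -p*log2(p) = 0.528321
  p = 11/42 = 0.261905: log2(p) = -1.932886, -p*log2(p) = 0.506232
H = 0.128389 + 0.506232 + 0.365523 + 0.528321 + 0.506232 = 2.034697

H = 2.0347 bits/symbol


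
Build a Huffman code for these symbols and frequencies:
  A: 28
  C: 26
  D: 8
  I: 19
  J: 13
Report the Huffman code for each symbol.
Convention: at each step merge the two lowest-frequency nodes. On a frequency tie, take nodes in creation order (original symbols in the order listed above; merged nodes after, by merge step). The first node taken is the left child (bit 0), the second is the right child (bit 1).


Huffman tree construction:
Step 1: Merge D(8) + J(13) = 21
Step 2: Merge I(19) + (D+J)(21) = 40
Step 3: Merge C(26) + A(28) = 54
Step 4: Merge (I+(D+J))(40) + (C+A)(54) = 94
Read each symbol's code off the tree from the root (left child = 0, right child = 1).

Codes:
  A: 11 (length 2)
  C: 10 (length 2)
  D: 010 (length 3)
  I: 00 (length 2)
  J: 011 (length 3)
Average code length: 209/94 = 2.2234 bits/symbol


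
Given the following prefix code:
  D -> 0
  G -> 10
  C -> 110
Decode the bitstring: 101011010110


Decoding step by step:
Bits 10 -> G
Bits 10 -> G
Bits 110 -> C
Bits 10 -> G
Bits 110 -> C


Decoded message: GGCGC


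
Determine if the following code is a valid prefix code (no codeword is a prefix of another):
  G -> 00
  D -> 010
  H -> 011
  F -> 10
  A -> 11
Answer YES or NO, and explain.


Checking each pair (does one codeword prefix another?):
  G='00' vs D='010': no prefix
  G='00' vs H='011': no prefix
  G='00' vs F='10': no prefix
  G='00' vs A='11': no prefix
  D='010' vs G='00': no prefix
  D='010' vs H='011': no prefix
  D='010' vs F='10': no prefix
  D='010' vs A='11': no prefix
  H='011' vs G='00': no prefix
  H='011' vs D='010': no prefix
  H='011' vs F='10': no prefix
  H='011' vs A='11': no prefix
  F='10' vs G='00': no prefix
  F='10' vs D='010': no prefix
  F='10' vs H='011': no prefix
  F='10' vs A='11': no prefix
  A='11' vs G='00': no prefix
  A='11' vs D='010': no prefix
  A='11' vs H='011': no prefix
  A='11' vs F='10': no prefix
No violation found over all pairs.

YES -- this is a valid prefix code. No codeword is a prefix of any other codeword.


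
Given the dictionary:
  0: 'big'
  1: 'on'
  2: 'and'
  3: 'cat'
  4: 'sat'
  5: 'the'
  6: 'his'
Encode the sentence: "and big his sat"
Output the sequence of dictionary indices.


Look up each word in the dictionary:
  'and' -> 2
  'big' -> 0
  'his' -> 6
  'sat' -> 4

Encoded: [2, 0, 6, 4]


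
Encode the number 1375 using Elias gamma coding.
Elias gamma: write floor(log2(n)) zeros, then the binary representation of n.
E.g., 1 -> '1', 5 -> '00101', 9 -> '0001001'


num_bits = floor(log2(1375)) + 1 = 11
leading_zeros = num_bits - 1 = 10
binary(1375) = 10101011111

Elias gamma(1375) = '0000000000' + '10101011111' = 000000000010101011111 (21 bits)


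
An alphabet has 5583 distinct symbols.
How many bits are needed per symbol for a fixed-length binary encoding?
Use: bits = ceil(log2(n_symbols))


log2(5583) = 12.4468
Bracket: 2^12 = 4096 < 5583 <= 2^13 = 8192
So ceil(log2(5583)) = 13

bits = ceil(log2(5583)) = ceil(12.4468) = 13 bits


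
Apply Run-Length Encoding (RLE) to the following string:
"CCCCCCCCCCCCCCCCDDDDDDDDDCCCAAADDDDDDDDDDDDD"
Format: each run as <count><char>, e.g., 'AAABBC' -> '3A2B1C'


Scanning runs left to right:
  i=0: run of 'C' x 16 -> '16C'
  i=16: run of 'D' x 9 -> '9D'
  i=25: run of 'C' x 3 -> '3C'
  i=28: run of 'A' x 3 -> '3A'
  i=31: run of 'D' x 13 -> '13D'

RLE = 16C9D3C3A13D


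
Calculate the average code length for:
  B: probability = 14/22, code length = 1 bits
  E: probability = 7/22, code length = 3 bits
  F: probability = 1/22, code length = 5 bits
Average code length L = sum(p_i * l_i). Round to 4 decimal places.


Weighted contributions p_i * l_i:
  B: (14/22) * 1 = 14/22
  E: (7/22) * 3 = 21/22
  F: (1/22) * 5 = 5/22
Sum = (14 + 21 + 5)/22 = 40/22

L = 40/22 = 1.8182 bits/symbol


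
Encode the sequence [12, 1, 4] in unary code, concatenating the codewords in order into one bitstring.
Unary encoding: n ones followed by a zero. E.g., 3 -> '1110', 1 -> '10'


Encode each number as n ones followed by a terminating 0:
  12 -> 1111111111110 (13 bits)
  1 -> 10 (2 bits)
  4 -> 11110 (5 bits)
Total length = 13 + 2 + 5 = 20 bits.

Unary([12, 1, 4]) = 11111111111101011110 (20 bits)


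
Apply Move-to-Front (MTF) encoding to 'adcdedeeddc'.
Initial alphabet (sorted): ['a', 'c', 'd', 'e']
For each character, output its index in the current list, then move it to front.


MTF encoding:
'a': index 0 in ['a', 'c', 'd', 'e'] -> ['a', 'c', 'd', 'e']
'd': index 2 in ['a', 'c', 'd', 'e'] -> ['d', 'a', 'c', 'e']
'c': index 2 in ['d', 'a', 'c', 'e'] -> ['c', 'd', 'a', 'e']
'd': index 1 in ['c', 'd', 'a', 'e'] -> ['d', 'c', 'a', 'e']
'e': index 3 in ['d', 'c', 'a', 'e'] -> ['e', 'd', 'c', 'a']
'd': index 1 in ['e', 'd', 'c', 'a'] -> ['d', 'e', 'c', 'a']
'e': index 1 in ['d', 'e', 'c', 'a'] -> ['e', 'd', 'c', 'a']
'e': index 0 in ['e', 'd', 'c', 'a'] -> ['e', 'd', 'c', 'a']
'd': index 1 in ['e', 'd', 'c', 'a'] -> ['d', 'e', 'c', 'a']
'd': index 0 in ['d', 'e', 'c', 'a'] -> ['d', 'e', 'c', 'a']
'c': index 2 in ['d', 'e', 'c', 'a'] -> ['c', 'd', 'e', 'a']


Output: [0, 2, 2, 1, 3, 1, 1, 0, 1, 0, 2]


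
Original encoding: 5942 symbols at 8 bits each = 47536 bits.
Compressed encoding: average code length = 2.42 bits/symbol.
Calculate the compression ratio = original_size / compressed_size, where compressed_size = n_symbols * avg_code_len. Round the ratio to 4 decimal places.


original_size = n_symbols * orig_bits = 5942 * 8 = 47536 bits
compressed_size = n_symbols * avg_code_len = 5942 * 2.42 = 14379.64 bits
ratio = original_size / compressed_size = 47536 / 14379.64 = 3.3058

Compression ratio = 3.3058


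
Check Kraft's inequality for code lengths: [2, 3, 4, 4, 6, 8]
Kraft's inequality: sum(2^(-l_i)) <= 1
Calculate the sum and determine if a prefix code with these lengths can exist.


Sum = 2^(-2) + 2^(-3) + 2^(-4) + 2^(-4) + 2^(-6) + 2^(-8)
    = 0.25 + 0.125 + 0.0625 + 0.0625 + 0.015625 + 0.00390625
    = 133/256 = 0.51953125
Since 0.51953125 <= 1, Kraft's inequality IS satisfied.
A prefix code with these lengths CAN exist.

Kraft sum = 0.51953125. Satisfied.


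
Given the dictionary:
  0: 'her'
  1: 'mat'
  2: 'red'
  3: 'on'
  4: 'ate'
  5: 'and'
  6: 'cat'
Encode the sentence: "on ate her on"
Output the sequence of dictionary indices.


Look up each word in the dictionary:
  'on' -> 3
  'ate' -> 4
  'her' -> 0
  'on' -> 3

Encoded: [3, 4, 0, 3]


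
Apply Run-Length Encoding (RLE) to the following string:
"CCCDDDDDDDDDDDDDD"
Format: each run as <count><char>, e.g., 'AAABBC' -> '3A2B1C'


Scanning runs left to right:
  i=0: run of 'C' x 3 -> '3C'
  i=3: run of 'D' x 14 -> '14D'

RLE = 3C14D


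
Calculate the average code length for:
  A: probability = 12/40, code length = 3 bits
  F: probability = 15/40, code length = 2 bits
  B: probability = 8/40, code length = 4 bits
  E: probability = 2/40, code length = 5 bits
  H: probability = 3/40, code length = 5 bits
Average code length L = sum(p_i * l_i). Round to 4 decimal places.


Weighted contributions p_i * l_i:
  A: (12/40) * 3 = 36/40
  F: (15/40) * 2 = 30/40
  B: (8/40) * 4 = 32/40
  E: (2/40) * 5 = 10/40
  H: (3/40) * 5 = 15/40
Sum = (36 + 30 + 32 + 10 + 15)/40 = 123/40

L = 123/40 = 3.0750 bits/symbol


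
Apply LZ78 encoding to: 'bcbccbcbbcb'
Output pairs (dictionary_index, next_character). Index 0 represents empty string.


LZ78 encoding steps:
Dictionary: {0: ''}
Step 1: w='' (idx 0), next='b' -> output (0, 'b'), add 'b' as idx 1
Step 2: w='' (idx 0), next='c' -> output (0, 'c'), add 'c' as idx 2
Step 3: w='b' (idx 1), next='c' -> output (1, 'c'), add 'bc' as idx 3
Step 4: w='c' (idx 2), next='b' -> output (2, 'b'), add 'cb' as idx 4
Step 5: w='cb' (idx 4), next='b' -> output (4, 'b'), add 'cbb' as idx 5
Step 6: w='cb' (idx 4), end of input -> output (4, '')


Encoded: [(0, 'b'), (0, 'c'), (1, 'c'), (2, 'b'), (4, 'b'), (4, '')]


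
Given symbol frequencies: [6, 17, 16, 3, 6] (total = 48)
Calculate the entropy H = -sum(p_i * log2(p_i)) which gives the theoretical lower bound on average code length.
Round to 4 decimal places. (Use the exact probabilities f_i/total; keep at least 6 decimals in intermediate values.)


Per-symbol terms -p_i * log2(p_i) with p_i = f_i/48:
  p = 6/48 = 0.125000: log2(p) = -3.000000, -p*log2(p) = 0.375000
  p = 17/48 = 0.354167: log2(p) = -1.497500, -p*log2(p) = 0.530364
  p = 16/48 = 0.333333: log2(p) = -1.584963, -p*log2(p) = 0.528321
  p = 3/48 = 0.062500: log2(p) = -4.000000, -p*log2(p) = 0.250000
  p = 6/48 = 0.125000: log2(p) = -3.000000, -p*log2(p) = 0.375000
H = 0.375000 + 0.530364 + 0.528321 + 0.250000 + 0.375000 = 2.058685

H = 2.0587 bits/symbol


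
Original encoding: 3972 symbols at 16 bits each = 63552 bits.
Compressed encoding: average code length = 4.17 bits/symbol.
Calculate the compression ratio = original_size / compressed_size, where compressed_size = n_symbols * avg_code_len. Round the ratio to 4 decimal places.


original_size = n_symbols * orig_bits = 3972 * 16 = 63552 bits
compressed_size = n_symbols * avg_code_len = 3972 * 4.17 = 16563.24 bits
ratio = original_size / compressed_size = 63552 / 16563.24 = 3.8369

Compression ratio = 3.8369


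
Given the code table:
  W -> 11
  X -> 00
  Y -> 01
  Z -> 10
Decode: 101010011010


Decoding:
10 -> Z
10 -> Z
10 -> Z
01 -> Y
10 -> Z
10 -> Z


Result: ZZZYZZ


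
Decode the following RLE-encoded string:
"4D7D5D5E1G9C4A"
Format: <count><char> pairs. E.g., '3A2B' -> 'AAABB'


Expanding each <count><char> pair:
  4D -> 'DDDD'
  7D -> 'DDDDDDD'
  5D -> 'DDDDD'
  5E -> 'EEEEE'
  1G -> 'G'
  9C -> 'CCCCCCCCC'
  4A -> 'AAAA'

Decoded = DDDDDDDDDDDDDDDDEEEEEGCCCCCCCCCAAAA


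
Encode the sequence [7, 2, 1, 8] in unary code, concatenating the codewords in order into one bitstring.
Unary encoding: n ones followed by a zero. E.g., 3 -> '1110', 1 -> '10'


Encode each number as n ones followed by a terminating 0:
  7 -> 11111110 (8 bits)
  2 -> 110 (3 bits)
  1 -> 10 (2 bits)
  8 -> 111111110 (9 bits)
Total length = 8 + 3 + 2 + 9 = 22 bits.

Unary([7, 2, 1, 8]) = 1111111011010111111110 (22 bits)


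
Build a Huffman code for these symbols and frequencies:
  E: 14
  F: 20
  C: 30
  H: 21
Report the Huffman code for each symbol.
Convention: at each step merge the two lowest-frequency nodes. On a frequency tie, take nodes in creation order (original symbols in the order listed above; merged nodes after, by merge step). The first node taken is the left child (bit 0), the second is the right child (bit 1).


Huffman tree construction:
Step 1: Merge E(14) + F(20) = 34
Step 2: Merge H(21) + C(30) = 51
Step 3: Merge (E+F)(34) + (H+C)(51) = 85
Read each symbol's code off the tree from the root (left child = 0, right child = 1).

Codes:
  E: 00 (length 2)
  F: 01 (length 2)
  C: 11 (length 2)
  H: 10 (length 2)
Average code length: 170/85 = 2.0000 bits/symbol


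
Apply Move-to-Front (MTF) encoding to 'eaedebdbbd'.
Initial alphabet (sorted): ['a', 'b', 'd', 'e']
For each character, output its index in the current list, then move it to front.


MTF encoding:
'e': index 3 in ['a', 'b', 'd', 'e'] -> ['e', 'a', 'b', 'd']
'a': index 1 in ['e', 'a', 'b', 'd'] -> ['a', 'e', 'b', 'd']
'e': index 1 in ['a', 'e', 'b', 'd'] -> ['e', 'a', 'b', 'd']
'd': index 3 in ['e', 'a', 'b', 'd'] -> ['d', 'e', 'a', 'b']
'e': index 1 in ['d', 'e', 'a', 'b'] -> ['e', 'd', 'a', 'b']
'b': index 3 in ['e', 'd', 'a', 'b'] -> ['b', 'e', 'd', 'a']
'd': index 2 in ['b', 'e', 'd', 'a'] -> ['d', 'b', 'e', 'a']
'b': index 1 in ['d', 'b', 'e', 'a'] -> ['b', 'd', 'e', 'a']
'b': index 0 in ['b', 'd', 'e', 'a'] -> ['b', 'd', 'e', 'a']
'd': index 1 in ['b', 'd', 'e', 'a'] -> ['d', 'b', 'e', 'a']


Output: [3, 1, 1, 3, 1, 3, 2, 1, 0, 1]


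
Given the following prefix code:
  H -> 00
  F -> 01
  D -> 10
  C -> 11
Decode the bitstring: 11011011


Decoding step by step:
Bits 11 -> C
Bits 01 -> F
Bits 10 -> D
Bits 11 -> C


Decoded message: CFDC


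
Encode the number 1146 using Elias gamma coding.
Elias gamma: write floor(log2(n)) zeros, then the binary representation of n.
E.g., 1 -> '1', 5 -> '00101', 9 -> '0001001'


num_bits = floor(log2(1146)) + 1 = 11
leading_zeros = num_bits - 1 = 10
binary(1146) = 10001111010

Elias gamma(1146) = '0000000000' + '10001111010' = 000000000010001111010 (21 bits)


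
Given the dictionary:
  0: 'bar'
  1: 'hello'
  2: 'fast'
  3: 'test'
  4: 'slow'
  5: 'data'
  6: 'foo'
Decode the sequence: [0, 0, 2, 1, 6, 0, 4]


Look up each index in the dictionary:
  0 -> 'bar'
  0 -> 'bar'
  2 -> 'fast'
  1 -> 'hello'
  6 -> 'foo'
  0 -> 'bar'
  4 -> 'slow'

Decoded: "bar bar fast hello foo bar slow"


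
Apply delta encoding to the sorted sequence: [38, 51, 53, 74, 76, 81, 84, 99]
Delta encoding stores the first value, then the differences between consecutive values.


First value: 38
Deltas:
  51 - 38 = 13
  53 - 51 = 2
  74 - 53 = 21
  76 - 74 = 2
  81 - 76 = 5
  84 - 81 = 3
  99 - 84 = 15


Delta encoded: [38, 13, 2, 21, 2, 5, 3, 15]


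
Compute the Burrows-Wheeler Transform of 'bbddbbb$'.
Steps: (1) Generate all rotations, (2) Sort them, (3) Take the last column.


Rotations (sorted):
  0: $bbddbbb -> last char: b
  1: b$bbddbb -> last char: b
  2: bb$bbddb -> last char: b
  3: bbb$bbdd -> last char: d
  4: bbddbbb$ -> last char: $
  5: bddbbb$b -> last char: b
  6: dbbb$bbd -> last char: d
  7: ddbbb$bb -> last char: b


BWT = bbbd$bdb


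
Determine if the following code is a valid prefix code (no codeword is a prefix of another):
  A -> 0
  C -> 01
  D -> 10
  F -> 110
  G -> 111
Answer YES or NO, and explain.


Checking each pair (does one codeword prefix another?):
  A='0' vs C='01': prefix -- VIOLATION

NO -- this is NOT a valid prefix code. A (0) is a prefix of C (01).


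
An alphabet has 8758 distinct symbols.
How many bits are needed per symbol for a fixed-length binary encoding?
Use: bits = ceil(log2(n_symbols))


log2(8758) = 13.0964
Bracket: 2^13 = 8192 < 8758 <= 2^14 = 16384
So ceil(log2(8758)) = 14

bits = ceil(log2(8758)) = ceil(13.0964) = 14 bits


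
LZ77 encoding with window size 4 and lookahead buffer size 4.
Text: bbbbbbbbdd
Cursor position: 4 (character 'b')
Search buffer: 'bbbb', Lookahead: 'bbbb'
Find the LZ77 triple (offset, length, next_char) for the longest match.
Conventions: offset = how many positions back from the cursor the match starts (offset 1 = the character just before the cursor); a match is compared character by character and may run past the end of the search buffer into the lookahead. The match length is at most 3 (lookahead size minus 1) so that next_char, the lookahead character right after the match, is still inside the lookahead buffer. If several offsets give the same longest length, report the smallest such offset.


Try each offset into the search buffer:
  offset=1 (pos 3, char 'b'): match length 3
  offset=2 (pos 2, char 'b'): match length 3
  offset=3 (pos 1, char 'b'): match length 3
  offset=4 (pos 0, char 'b'): match length 3
Longest match has length 3, found at offsets 1, 2, 3, 4; take the smallest, offset 1.
next_char = character at position 4 + 3 = 7 -> 'b'

Best match: offset=1, length=3 (matching 'bbb' starting at position 3)
LZ77 triple: (1, 3, 'b')


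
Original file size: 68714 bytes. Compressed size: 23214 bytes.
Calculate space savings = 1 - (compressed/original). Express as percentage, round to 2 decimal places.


ratio = compressed/original = 23214/68714 = 0.337835
savings = 1 - ratio = 1 - 0.337835 = 0.662165
as a percentage: 0.662165 * 100 = 66.22%

Space savings = 1 - 23214/68714 = 66.22%


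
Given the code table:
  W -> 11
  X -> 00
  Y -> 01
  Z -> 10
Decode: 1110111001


Decoding:
11 -> W
10 -> Z
11 -> W
10 -> Z
01 -> Y


Result: WZWZY


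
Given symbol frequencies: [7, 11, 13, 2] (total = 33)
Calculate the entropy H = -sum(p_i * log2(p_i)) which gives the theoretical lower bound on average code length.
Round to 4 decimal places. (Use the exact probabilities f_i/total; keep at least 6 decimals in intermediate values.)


Per-symbol terms -p_i * log2(p_i) with p_i = f_i/33:
  p = 7/33 = 0.212121: log2(p) = -2.237039, -p*log2(p) = 0.474523
  p = 11/33 = 0.333333: log2(p) = -1.584963, -p*log2(p) = 0.528321
  p = 13/33 = 0.393939: log2(p) = -1.343954, -p*log2(p) = 0.529437
  p = 2/33 = 0.060606: log2(p) = -4.044394, -p*log2(p) = 0.245115
H = 0.474523 + 0.528321 + 0.529437 + 0.245115 = 1.777396

H = 1.7774 bits/symbol
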